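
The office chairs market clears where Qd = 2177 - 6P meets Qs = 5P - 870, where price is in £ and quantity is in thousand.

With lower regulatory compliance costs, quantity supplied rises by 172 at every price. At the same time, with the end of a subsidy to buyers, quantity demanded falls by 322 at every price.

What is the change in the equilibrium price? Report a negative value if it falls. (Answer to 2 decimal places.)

-44.91

Solve the original market: 2177 - 6P = 5P - 870, hence P = 277 and Q = 515.
After the shift, demand is Qd = 1855 - 6P and supply is Qs = 5P - 698.
Equate the new curves: 1855 - 6P = 5P - 698, giving 2553 = 11P, P = 2553/11 ≈ 232.0909, Q = 5087/11 ≈ 462.4545.
ΔP = 232.0909 − 277 = -44.91.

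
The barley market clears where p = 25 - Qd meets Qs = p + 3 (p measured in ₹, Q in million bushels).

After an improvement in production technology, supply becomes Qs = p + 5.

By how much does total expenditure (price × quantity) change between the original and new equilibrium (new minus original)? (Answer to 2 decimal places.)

Before the shock: 25 - p = p + 3 ⇒ 22 = 2p ⇒ p = 11, Q = 14.
After the shift, demand is Qd = 25 - p and supply is Qs = p + 5.
Clearing the new market: 25 - p = p + 5, so p = 10 and Q = 15.
Expenditure moves from 11×14 = 154 to 10×15 = 150; change = -4.00.

-4.00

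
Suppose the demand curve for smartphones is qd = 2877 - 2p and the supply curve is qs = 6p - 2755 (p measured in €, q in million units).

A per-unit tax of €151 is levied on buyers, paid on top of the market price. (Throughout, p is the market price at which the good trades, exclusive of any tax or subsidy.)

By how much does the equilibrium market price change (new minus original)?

Before the shock: 2877 - 2p = 6p - 2755 ⇒ 5632 = 8p ⇒ p = 704, q = 1469.
Since buyers pay the price plus the tax, the effective demand curve becomes qd = 2575 - 2p.
Clearing the new market: 2575 - 2p = 6p - 2755, so p = 666.25 and q = 1242.5.
Δp = 666.25 − 704 = -37.75.

-37.75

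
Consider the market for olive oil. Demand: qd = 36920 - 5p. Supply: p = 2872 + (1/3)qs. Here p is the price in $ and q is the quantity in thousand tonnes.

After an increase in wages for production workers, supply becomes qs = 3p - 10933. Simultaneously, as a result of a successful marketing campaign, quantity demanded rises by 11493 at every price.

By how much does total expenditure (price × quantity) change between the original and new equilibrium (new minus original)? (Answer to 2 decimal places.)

Solve the original market: 36920 - 5p = 3p - 8616, hence p = 5692 and q = 8460.
The new curves are qd = 48413 - 5p (demand) and qs = 3p - 10933 (supply).
Clearing the new market: 48413 - 5p = 3p - 10933, so p = 7418.25 and q = 11321.75.
Expenditure moves from 5692×8460 = 48154320 to 7418.25×11321.75 = 83987571.9375; change = +35833251.94.

+35833251.94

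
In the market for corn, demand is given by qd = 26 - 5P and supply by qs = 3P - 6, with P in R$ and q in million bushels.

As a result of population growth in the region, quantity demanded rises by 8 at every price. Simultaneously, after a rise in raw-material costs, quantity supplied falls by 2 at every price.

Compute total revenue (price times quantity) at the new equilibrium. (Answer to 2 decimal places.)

Initially, 26 - 5P = 3P - 6, so 32 = 8P and P = 4, q = 6.
With the change applied: demand qd = 34 - 5P, supply qs = 3P - 8.
Clearing the new market: 34 - 5P = 3P - 8, so P = 5.25 and q = 7.75.
New expenditure = 5.25 × 7.75 = 40.69.

40.69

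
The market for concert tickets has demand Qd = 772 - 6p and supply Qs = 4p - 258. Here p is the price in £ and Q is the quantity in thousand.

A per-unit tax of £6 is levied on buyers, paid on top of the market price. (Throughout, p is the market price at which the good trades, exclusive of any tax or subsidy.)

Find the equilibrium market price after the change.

99.4

Before the shock: 772 - 6p = 4p - 258 ⇒ 1030 = 10p ⇒ p = 103, Q = 154.
Since buyers pay the price plus the tax, the effective demand curve becomes Qd = 736 - 6p.
New equilibrium: 736 - 6p = 4p - 258 ⇒ 994 = 10p ⇒ p = 99.4, Q = 139.6.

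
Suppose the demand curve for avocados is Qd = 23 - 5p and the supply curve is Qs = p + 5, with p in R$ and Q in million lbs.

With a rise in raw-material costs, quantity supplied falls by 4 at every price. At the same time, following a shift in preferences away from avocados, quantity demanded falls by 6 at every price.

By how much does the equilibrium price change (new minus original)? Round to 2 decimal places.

-0.33

Before the shock: 23 - 5p = p + 5 ⇒ 18 = 6p ⇒ p = 3, Q = 8.
With the change applied: demand Qd = 17 - 5p, supply Qs = p + 1.
Setting them equal: 17 - 5p = p + 1 → 16 = 6p, so p = 8/3 ≈ 2.6667 and Q = 11/3 ≈ 3.6667.
Δp = 2.6667 − 3 = -0.33.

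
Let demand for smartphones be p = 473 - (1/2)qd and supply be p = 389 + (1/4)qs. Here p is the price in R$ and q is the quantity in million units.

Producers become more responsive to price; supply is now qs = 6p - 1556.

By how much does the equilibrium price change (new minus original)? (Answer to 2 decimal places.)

Initially, 946 - 2p = 4p - 1556, so 2502 = 6p and p = 417, q = 112.
After the shift, demand is qd = 946 - 2p and supply is qs = 6p - 1556.
Equate the new curves: 946 - 2p = 6p - 1556, giving 2502 = 8p, p = 312.75, q = 320.5.
Δp = 312.75 − 417 = -104.25.

-104.25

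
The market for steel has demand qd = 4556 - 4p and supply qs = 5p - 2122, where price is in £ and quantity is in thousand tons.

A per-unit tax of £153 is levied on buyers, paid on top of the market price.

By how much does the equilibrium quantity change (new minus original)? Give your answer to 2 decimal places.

Before the shock: 4556 - 4p = 5p - 2122 ⇒ 6678 = 9p ⇒ p = 742, q = 1588.
Since buyers pay the price plus the tax, the effective demand curve becomes qd = 3944 - 4p.
Clearing the new market: 3944 - 4p = 5p - 2122, so p = 674 and q = 1248.
Δq = 1248 − 1588 = -340.00.

-340.00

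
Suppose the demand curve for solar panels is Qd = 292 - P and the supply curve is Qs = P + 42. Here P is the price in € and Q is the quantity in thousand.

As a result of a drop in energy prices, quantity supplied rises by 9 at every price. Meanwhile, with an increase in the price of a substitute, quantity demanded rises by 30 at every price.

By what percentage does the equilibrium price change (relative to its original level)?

+8.4

Solve the original market: 292 - P = P + 42, hence P = 125 and Q = 167.
The shock moves the curves to Qd = 322 - P and Qs = P + 51.
Setting them equal: 322 - P = P + 51 → 271 = 2P, so P = 135.5 and Q = 186.5.
%ΔP = (135.5 − 125) / 125 × 100 = +8.4%.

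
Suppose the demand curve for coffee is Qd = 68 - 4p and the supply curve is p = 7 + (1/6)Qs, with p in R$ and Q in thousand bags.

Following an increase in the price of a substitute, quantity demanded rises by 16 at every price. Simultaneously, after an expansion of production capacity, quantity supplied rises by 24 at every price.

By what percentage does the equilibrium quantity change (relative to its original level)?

+80

Original equilibrium: 68 - 4p = 6p - 42 gives 110 = 10p, so p = 11 and Q = 24.
With the change applied: demand Qd = 84 - 4p, supply Qs = 6p - 18.
New equilibrium: 84 - 4p = 6p - 18 ⇒ 102 = 10p ⇒ p = 10.2, Q = 43.2.
%ΔQ = (43.2 − 24) / 24 × 100 = +80%.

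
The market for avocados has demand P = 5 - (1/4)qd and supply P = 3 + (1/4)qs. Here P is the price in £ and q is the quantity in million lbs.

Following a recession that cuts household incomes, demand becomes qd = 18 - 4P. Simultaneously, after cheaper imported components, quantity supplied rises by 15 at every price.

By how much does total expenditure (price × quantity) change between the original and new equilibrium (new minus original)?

Initially, 20 - 4P = 4P - 12, so 32 = 8P and P = 4, q = 4.
The new curves are qd = 18 - 4P (demand) and qs = 4P + 3 (supply).
Equate the new curves: 18 - 4P = 4P + 3, giving 15 = 8P, P = 1.875, q = 10.5.
Expenditure moves from 4×4 = 16 to 1.875×10.5 = 19.6875; change = +3.6875.

+3.6875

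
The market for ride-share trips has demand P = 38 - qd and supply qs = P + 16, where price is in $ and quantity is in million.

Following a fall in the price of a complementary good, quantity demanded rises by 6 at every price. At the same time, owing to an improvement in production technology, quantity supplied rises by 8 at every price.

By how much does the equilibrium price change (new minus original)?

Initially, 38 - P = P + 16, so 22 = 2P and P = 11, q = 27.
After the shift, demand is qd = 44 - P and supply is qs = P + 24.
New equilibrium: 44 - P = P + 24 ⇒ 20 = 2P ⇒ P = 10, q = 34.
ΔP = 10 − 11 = -1.

-1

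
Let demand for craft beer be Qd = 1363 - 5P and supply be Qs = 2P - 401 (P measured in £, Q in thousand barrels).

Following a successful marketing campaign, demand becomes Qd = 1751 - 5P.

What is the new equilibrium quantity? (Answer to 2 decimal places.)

213.86

Solve the original market: 1363 - 5P = 2P - 401, hence P = 252 and Q = 103.
The new curves are Qd = 1751 - 5P (demand) and Qs = 2P - 401 (supply).
Clearing the new market: 1751 - 5P = 2P - 401, so P = 2152/7 ≈ 307.4286 and Q = 1497/7 ≈ 213.8571.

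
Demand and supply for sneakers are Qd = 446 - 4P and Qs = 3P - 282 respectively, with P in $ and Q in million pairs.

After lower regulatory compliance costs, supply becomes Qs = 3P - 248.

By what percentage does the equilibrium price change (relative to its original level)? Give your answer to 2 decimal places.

Original equilibrium: 446 - 4P = 3P - 282 gives 728 = 7P, so P = 104 and Q = 30.
After the shift, demand is Qd = 446 - 4P and supply is Qs = 3P - 248.
Clearing the new market: 446 - 4P = 3P - 248, so P = 694/7 ≈ 99.1429 and Q = 346/7 ≈ 49.4286.
%ΔP = (99.1429 − 104) / 104 × 100 = -4.67%.

-4.67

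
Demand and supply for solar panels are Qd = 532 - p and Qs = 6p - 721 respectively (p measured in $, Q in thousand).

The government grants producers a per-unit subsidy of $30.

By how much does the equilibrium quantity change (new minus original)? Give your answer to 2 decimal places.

+25.71

Before the shock: 532 - p = 6p - 721 ⇒ 1253 = 7p ⇒ p = 179, Q = 353.
Since sellers receive the price plus the subsidy, the effective supply curve becomes Qs = 6p - 541.
Setting them equal: 532 - p = 6p - 541 → 1073 = 7p, so p = 1073/7 ≈ 153.2857 and Q = 2651/7 ≈ 378.7143.
ΔQ = 378.7143 − 353 = +25.71.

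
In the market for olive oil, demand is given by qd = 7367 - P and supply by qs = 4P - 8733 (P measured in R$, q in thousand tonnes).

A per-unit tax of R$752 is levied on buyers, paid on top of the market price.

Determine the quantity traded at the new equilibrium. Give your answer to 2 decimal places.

Original equilibrium: 7367 - P = 4P - 8733 gives 16100 = 5P, so P = 3220 and q = 4147.
Since buyers pay the price plus the tax, the effective demand curve becomes qd = 6615 - P.
Setting them equal: 6615 - P = 4P - 8733 → 15348 = 5P, so P = 3069.6 and q = 3545.4.

3545.40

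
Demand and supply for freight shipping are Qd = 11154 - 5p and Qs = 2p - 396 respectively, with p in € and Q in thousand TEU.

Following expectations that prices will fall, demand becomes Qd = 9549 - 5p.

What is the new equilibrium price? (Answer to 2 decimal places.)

Initially, 11154 - 5p = 2p - 396, so 11550 = 7p and p = 1650, Q = 2904.
The new curves are Qd = 9549 - 5p (demand) and Qs = 2p - 396 (supply).
New equilibrium: 9549 - 5p = 2p - 396 ⇒ 9945 = 7p ⇒ p = 9945/7 ≈ 1420.7143, Q = 17118/7 ≈ 2445.4286.

1420.71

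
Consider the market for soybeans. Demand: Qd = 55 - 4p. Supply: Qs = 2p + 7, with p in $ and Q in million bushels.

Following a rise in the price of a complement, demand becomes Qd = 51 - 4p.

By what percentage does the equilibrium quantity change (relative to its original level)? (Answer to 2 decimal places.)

-5.80

Solve the original market: 55 - 4p = 2p + 7, hence p = 8 and Q = 23.
After the shift, demand is Qd = 51 - 4p and supply is Qs = 2p + 7.
Equate the new curves: 51 - 4p = 2p + 7, giving 44 = 6p, p = 22/3 ≈ 7.3333, Q = 65/3 ≈ 21.6667.
%ΔQ = (21.6667 − 23) / 23 × 100 = -5.80%.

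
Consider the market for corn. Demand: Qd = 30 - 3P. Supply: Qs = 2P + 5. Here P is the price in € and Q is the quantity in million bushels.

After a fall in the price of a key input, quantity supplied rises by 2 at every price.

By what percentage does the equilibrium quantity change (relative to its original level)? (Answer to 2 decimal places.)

+8.00

Initially, 30 - 3P = 2P + 5, so 25 = 5P and P = 5, Q = 15.
After the shift, demand is Qd = 30 - 3P and supply is Qs = 2P + 7.
Clearing the new market: 30 - 3P = 2P + 7, so P = 4.6 and Q = 16.2.
%ΔQ = (16.2 − 15) / 15 × 100 = +8.00%.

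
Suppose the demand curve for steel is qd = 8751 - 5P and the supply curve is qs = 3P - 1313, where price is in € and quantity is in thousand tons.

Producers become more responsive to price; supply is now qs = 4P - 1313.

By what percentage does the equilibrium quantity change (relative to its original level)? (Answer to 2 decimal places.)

+28.40

Before the shock: 8751 - 5P = 3P - 1313 ⇒ 10064 = 8P ⇒ P = 1258, q = 2461.
With the change applied: demand qd = 8751 - 5P, supply qs = 4P - 1313.
Clearing the new market: 8751 - 5P = 4P - 1313, so P = 10064/9 ≈ 1118.2222 and q = 28439/9 ≈ 3159.8889.
%Δq = (3159.8889 − 2461) / 2461 × 100 = +28.40%.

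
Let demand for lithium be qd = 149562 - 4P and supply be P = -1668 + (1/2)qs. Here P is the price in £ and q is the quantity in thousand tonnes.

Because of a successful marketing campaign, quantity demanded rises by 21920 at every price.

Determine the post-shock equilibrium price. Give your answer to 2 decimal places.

28024.33

Solve the original market: 149562 - 4P = 2P + 3336, hence P = 24371 and q = 52078.
The new curves are qd = 171482 - 4P (demand) and qs = 2P + 3336 (supply).
Equate the new curves: 171482 - 4P = 2P + 3336, giving 168146 = 6P, P = 84073/3 ≈ 28024.3333, q = 178154/3 ≈ 59384.6667.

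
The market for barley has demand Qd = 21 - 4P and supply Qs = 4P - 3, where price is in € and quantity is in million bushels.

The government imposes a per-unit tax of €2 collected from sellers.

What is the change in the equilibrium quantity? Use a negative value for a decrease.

-4

Original equilibrium: 21 - 4P = 4P - 3 gives 24 = 8P, so P = 3 and Q = 9.
Since sellers keep the price net of the tax, the effective supply curve becomes Qs = 4P - 11.
Setting them equal: 21 - 4P = 4P - 11 → 32 = 8P, so P = 4 and Q = 5.
ΔQ = 5 − 9 = -4.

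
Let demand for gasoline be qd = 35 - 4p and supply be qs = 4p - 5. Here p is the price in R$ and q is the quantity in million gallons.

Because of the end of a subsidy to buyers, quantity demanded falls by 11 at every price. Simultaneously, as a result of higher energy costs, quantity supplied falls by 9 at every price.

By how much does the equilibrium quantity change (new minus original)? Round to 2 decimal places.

Original equilibrium: 35 - 4p = 4p - 5 gives 40 = 8p, so p = 5 and q = 15.
The new curves are qd = 24 - 4p (demand) and qs = 4p - 14 (supply).
Clearing the new market: 24 - 4p = 4p - 14, so p = 4.75 and q = 5.
Δq = 5 − 15 = -10.00.

-10.00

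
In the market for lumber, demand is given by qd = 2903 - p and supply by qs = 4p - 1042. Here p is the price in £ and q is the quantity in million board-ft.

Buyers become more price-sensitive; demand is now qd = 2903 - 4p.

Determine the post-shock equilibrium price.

493.125

Original equilibrium: 2903 - p = 4p - 1042 gives 3945 = 5p, so p = 789 and q = 2114.
The new curves are qd = 2903 - 4p (demand) and qs = 4p - 1042 (supply).
Setting them equal: 2903 - 4p = 4p - 1042 → 3945 = 8p, so p = 493.125 and q = 930.5.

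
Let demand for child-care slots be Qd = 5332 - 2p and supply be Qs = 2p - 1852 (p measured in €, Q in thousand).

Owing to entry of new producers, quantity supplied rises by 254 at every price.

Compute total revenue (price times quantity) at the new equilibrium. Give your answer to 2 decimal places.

Original equilibrium: 5332 - 2p = 2p - 1852 gives 7184 = 4p, so p = 1796 and Q = 1740.
The new curves are Qd = 5332 - 2p (demand) and Qs = 2p - 1598 (supply).
Equate the new curves: 5332 - 2p = 2p - 1598, giving 6930 = 4p, p = 1732.5, Q = 1867.
New expenditure = 1732.5 × 1867 = 3234577.50.

3234577.50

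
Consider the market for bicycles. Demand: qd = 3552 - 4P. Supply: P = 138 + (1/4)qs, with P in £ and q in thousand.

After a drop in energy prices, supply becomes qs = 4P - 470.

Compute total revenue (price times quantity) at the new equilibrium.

Initially, 3552 - 4P = 4P - 552, so 4104 = 8P and P = 513, q = 1500.
The shock moves the curves to qd = 3552 - 4P and qs = 4P - 470.
Clearing the new market: 3552 - 4P = 4P - 470, so P = 502.75 and q = 1541.
New expenditure = 502.75 × 1541 = 774737.75.

774737.75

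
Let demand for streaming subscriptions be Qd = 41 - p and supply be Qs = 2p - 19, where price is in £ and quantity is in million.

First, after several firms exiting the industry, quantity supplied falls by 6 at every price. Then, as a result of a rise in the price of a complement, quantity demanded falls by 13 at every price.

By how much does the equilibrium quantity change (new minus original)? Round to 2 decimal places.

-10.67

Original equilibrium: 41 - p = 2p - 19 gives 60 = 3p, so p = 20 and Q = 21.
With the change applied: demand Qd = 28 - p, supply Qs = 2p - 25.
New equilibrium: 28 - p = 2p - 25 ⇒ 53 = 3p ⇒ p = 53/3 ≈ 17.6667, Q = 31/3 ≈ 10.3333.
ΔQ = 10.3333 − 21 = -10.67.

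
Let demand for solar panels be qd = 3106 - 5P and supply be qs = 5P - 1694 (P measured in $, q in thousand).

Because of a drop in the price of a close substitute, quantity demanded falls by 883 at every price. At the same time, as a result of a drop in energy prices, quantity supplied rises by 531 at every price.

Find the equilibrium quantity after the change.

Initially, 3106 - 5P = 5P - 1694, so 4800 = 10P and P = 480, q = 706.
The shock moves the curves to qd = 2223 - 5P and qs = 5P - 1163.
Setting them equal: 2223 - 5P = 5P - 1163 → 3386 = 10P, so P = 338.6 and q = 530.

530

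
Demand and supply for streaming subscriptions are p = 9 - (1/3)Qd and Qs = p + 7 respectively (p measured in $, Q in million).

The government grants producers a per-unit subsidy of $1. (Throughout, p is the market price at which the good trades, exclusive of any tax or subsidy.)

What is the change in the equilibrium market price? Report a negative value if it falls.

-0.25

Solve the original market: 27 - 3p = p + 7, hence p = 5 and Q = 12.
Since sellers receive the price plus the subsidy, the effective supply curve becomes Qs = p + 8.
New equilibrium: 27 - 3p = p + 8 ⇒ 19 = 4p ⇒ p = 4.75, Q = 12.75.
Δp = 4.75 − 5 = -0.25.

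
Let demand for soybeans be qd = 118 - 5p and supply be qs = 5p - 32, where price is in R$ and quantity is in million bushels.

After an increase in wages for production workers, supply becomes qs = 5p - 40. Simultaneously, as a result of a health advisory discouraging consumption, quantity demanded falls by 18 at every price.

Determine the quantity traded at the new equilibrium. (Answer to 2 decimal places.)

30.00

Original equilibrium: 118 - 5p = 5p - 32 gives 150 = 10p, so p = 15 and q = 43.
With the change applied: demand qd = 100 - 5p, supply qs = 5p - 40.
New equilibrium: 100 - 5p = 5p - 40 ⇒ 140 = 10p ⇒ p = 14, q = 30.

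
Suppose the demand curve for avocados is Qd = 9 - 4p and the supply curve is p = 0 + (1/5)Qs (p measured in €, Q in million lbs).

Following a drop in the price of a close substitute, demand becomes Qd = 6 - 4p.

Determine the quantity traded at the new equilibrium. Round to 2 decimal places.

3.33

Initially, 9 - 4p = 5p, so 9 = 9p and p = 1, Q = 5.
The new curves are Qd = 6 - 4p (demand) and Qs = 5p (supply).
Setting them equal: 6 - 4p = 5p → 6 = 9p, so p = 2/3 ≈ 0.6667 and Q = 10/3 ≈ 3.3333.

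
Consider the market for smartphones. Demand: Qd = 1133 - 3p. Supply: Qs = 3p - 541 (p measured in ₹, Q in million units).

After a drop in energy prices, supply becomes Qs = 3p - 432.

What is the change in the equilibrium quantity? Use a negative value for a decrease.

Original equilibrium: 1133 - 3p = 3p - 541 gives 1674 = 6p, so p = 279 and Q = 296.
After the shift, demand is Qd = 1133 - 3p and supply is Qs = 3p - 432.
New equilibrium: 1133 - 3p = 3p - 432 ⇒ 1565 = 6p ⇒ p = 1565/6 ≈ 260.8333, Q = 350.5.
ΔQ = 350.5 − 296 = +54.5.

+54.5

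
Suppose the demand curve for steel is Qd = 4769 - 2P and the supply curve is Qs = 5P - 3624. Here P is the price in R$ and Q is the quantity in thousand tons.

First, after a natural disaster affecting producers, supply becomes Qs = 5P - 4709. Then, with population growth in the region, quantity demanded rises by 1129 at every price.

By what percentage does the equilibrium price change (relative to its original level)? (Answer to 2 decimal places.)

+26.38

Before the shock: 4769 - 2P = 5P - 3624 ⇒ 8393 = 7P ⇒ P = 1199, Q = 2371.
The new curves are Qd = 5898 - 2P (demand) and Qs = 5P - 4709 (supply).
Equate the new curves: 5898 - 2P = 5P - 4709, giving 10607 = 7P, P = 10607/7 ≈ 1515.2857, Q = 20072/7 ≈ 2867.4286.
%ΔP = (1515.2857 − 1199) / 1199 × 100 = +26.38%.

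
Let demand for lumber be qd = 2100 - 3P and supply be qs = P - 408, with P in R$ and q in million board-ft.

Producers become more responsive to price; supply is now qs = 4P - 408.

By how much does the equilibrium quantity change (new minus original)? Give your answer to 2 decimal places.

Initially, 2100 - 3P = P - 408, so 2508 = 4P and P = 627, q = 219.
With the change applied: demand qd = 2100 - 3P, supply qs = 4P - 408.
Clearing the new market: 2100 - 3P = 4P - 408, so P = 2508/7 ≈ 358.2857 and q = 7176/7 ≈ 1025.1429.
Δq = 1025.1429 − 219 = +806.14.

+806.14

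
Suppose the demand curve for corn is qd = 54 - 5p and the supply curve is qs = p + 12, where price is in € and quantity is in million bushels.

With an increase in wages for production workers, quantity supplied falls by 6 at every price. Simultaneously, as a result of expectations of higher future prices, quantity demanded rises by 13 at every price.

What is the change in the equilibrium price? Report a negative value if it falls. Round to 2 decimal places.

+3.17

Initially, 54 - 5p = p + 12, so 42 = 6p and p = 7, q = 19.
After the shift, demand is qd = 67 - 5p and supply is qs = p + 6.
Setting them equal: 67 - 5p = p + 6 → 61 = 6p, so p = 61/6 ≈ 10.1667 and q = 97/6 ≈ 16.1667.
Δp = 10.1667 − 7 = +3.17.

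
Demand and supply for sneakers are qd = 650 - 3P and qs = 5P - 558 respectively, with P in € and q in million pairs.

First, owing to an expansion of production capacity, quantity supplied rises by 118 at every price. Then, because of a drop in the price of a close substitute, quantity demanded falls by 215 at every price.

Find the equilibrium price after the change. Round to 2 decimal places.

Solve the original market: 650 - 3P = 5P - 558, hence P = 151 and q = 197.
The new curves are qd = 435 - 3P (demand) and qs = 5P - 440 (supply).
Setting them equal: 435 - 3P = 5P - 440 → 875 = 8P, so P = 109.375 and q = 106.875.

109.38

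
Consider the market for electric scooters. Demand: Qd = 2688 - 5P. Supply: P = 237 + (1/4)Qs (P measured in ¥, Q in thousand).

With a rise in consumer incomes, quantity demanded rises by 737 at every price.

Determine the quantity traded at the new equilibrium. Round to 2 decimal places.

Original equilibrium: 2688 - 5P = 4P - 948 gives 3636 = 9P, so P = 404 and Q = 668.
The new curves are Qd = 3425 - 5P (demand) and Qs = 4P - 948 (supply).
New equilibrium: 3425 - 5P = 4P - 948 ⇒ 4373 = 9P ⇒ P = 4373/9 ≈ 485.8889, Q = 8960/9 ≈ 995.5556.

995.56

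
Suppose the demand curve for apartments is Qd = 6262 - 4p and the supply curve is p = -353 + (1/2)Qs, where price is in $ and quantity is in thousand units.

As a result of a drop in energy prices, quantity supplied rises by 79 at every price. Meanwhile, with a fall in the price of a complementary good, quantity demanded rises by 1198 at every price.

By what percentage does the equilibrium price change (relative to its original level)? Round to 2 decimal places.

Initially, 6262 - 4p = 2p + 706, so 5556 = 6p and p = 926, Q = 2558.
After the shift, demand is Qd = 7460 - 4p and supply is Qs = 2p + 785.
Clearing the new market: 7460 - 4p = 2p + 785, so p = 1112.5 and Q = 3010.
%Δp = (1112.5 − 926) / 926 × 100 = +20.14%.

+20.14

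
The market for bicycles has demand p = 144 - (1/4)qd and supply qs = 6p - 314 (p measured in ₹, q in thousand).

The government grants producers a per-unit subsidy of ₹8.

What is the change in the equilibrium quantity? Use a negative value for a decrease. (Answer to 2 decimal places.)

+19.20

Initially, 576 - 4p = 6p - 314, so 890 = 10p and p = 89, q = 220.
Since sellers receive the price plus the subsidy, the effective supply curve becomes qs = 6p - 266.
Setting them equal: 576 - 4p = 6p - 266 → 842 = 10p, so p = 84.2 and q = 239.2.
Δq = 239.2 − 220 = +19.20.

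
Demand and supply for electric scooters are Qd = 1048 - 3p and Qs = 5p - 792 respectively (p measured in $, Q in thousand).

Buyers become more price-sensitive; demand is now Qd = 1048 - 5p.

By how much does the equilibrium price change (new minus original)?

-46

Original equilibrium: 1048 - 3p = 5p - 792 gives 1840 = 8p, so p = 230 and Q = 358.
The shock moves the curves to Qd = 1048 - 5p and Qs = 5p - 792.
New equilibrium: 1048 - 5p = 5p - 792 ⇒ 1840 = 10p ⇒ p = 184, Q = 128.
Δp = 184 − 230 = -46.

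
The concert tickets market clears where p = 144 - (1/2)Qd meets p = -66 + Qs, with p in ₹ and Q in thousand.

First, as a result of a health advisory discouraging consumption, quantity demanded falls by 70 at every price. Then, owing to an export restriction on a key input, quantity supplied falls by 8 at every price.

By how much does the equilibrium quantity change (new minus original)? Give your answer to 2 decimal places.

Before the shock: 288 - 2p = p + 66 ⇒ 222 = 3p ⇒ p = 74, Q = 140.
After the shift, demand is Qd = 218 - 2p and supply is Qs = p + 58.
Clearing the new market: 218 - 2p = p + 58, so p = 160/3 ≈ 53.3333 and Q = 334/3 ≈ 111.3333.
ΔQ = 111.3333 − 140 = -28.67.

-28.67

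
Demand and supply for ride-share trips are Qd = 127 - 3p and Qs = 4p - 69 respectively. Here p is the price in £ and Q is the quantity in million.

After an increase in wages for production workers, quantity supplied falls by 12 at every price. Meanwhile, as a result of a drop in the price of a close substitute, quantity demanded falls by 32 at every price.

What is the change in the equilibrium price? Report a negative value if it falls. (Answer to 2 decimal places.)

-2.86

Before the shock: 127 - 3p = 4p - 69 ⇒ 196 = 7p ⇒ p = 28, Q = 43.
With the change applied: demand Qd = 95 - 3p, supply Qs = 4p - 81.
New equilibrium: 95 - 3p = 4p - 81 ⇒ 176 = 7p ⇒ p = 176/7 ≈ 25.1429, Q = 137/7 ≈ 19.5714.
Δp = 25.1429 − 28 = -2.86.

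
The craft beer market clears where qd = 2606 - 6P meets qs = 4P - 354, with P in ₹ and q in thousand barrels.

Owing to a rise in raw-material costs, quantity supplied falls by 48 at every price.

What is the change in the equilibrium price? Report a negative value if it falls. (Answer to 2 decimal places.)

Solve the original market: 2606 - 6P = 4P - 354, hence P = 296 and q = 830.
After the shift, demand is qd = 2606 - 6P and supply is qs = 4P - 402.
New equilibrium: 2606 - 6P = 4P - 402 ⇒ 3008 = 10P ⇒ P = 300.8, q = 801.2.
ΔP = 300.8 − 296 = +4.80.

+4.80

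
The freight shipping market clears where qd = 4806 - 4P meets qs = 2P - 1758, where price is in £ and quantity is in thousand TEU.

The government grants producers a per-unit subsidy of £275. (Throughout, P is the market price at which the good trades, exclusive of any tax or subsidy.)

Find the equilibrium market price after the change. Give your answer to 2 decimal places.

Before the shock: 4806 - 4P = 2P - 1758 ⇒ 6564 = 6P ⇒ P = 1094, q = 430.
Since sellers receive the price plus the subsidy, the effective supply curve becomes qs = 2P - 1208.
Setting them equal: 4806 - 4P = 2P - 1208 → 6014 = 6P, so P = 3007/3 ≈ 1002.3333 and q = 2390/3 ≈ 796.6667.

1002.33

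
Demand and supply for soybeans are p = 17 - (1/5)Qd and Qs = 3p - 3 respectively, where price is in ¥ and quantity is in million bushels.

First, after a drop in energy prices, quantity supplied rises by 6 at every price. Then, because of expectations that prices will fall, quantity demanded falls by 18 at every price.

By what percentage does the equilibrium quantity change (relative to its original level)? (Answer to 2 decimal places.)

Original equilibrium: 85 - 5p = 3p - 3 gives 88 = 8p, so p = 11 and Q = 30.
The shock moves the curves to Qd = 67 - 5p and Qs = 3p + 3.
Clearing the new market: 67 - 5p = 3p + 3, so p = 8 and Q = 27.
%ΔQ = (27 − 30) / 30 × 100 = -10.00%.

-10.00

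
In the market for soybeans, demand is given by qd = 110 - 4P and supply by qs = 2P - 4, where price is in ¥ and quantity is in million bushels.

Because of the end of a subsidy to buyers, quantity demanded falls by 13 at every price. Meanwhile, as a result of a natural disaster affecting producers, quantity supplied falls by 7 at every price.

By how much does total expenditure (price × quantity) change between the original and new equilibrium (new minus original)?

Original equilibrium: 110 - 4P = 2P - 4 gives 114 = 6P, so P = 19 and q = 34.
The shock moves the curves to qd = 97 - 4P and qs = 2P - 11.
Equate the new curves: 97 - 4P = 2P - 11, giving 108 = 6P, P = 18, q = 25.
Expenditure moves from 19×34 = 646 to 18×25 = 450; change = -196.

-196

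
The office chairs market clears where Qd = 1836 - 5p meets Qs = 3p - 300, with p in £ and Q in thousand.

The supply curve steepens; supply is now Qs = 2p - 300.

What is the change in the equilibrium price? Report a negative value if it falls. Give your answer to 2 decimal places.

+38.14

Solve the original market: 1836 - 5p = 3p - 300, hence p = 267 and Q = 501.
With the change applied: demand Qd = 1836 - 5p, supply Qs = 2p - 300.
New equilibrium: 1836 - 5p = 2p - 300 ⇒ 2136 = 7p ⇒ p = 2136/7 ≈ 305.1429, Q = 2172/7 ≈ 310.2857.
Δp = 305.1429 − 267 = +38.14.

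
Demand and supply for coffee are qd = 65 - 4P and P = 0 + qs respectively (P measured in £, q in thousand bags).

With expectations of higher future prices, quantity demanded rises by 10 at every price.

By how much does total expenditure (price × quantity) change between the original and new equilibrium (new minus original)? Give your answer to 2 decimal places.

Before the shock: 65 - 4P = P ⇒ 65 = 5P ⇒ P = 13, q = 13.
The shock moves the curves to qd = 75 - 4P and qs = P.
Equate the new curves: 75 - 4P = P, giving 75 = 5P, P = 15, q = 15.
Expenditure moves from 13×13 = 169 to 15×15 = 225; change = +56.00.

+56.00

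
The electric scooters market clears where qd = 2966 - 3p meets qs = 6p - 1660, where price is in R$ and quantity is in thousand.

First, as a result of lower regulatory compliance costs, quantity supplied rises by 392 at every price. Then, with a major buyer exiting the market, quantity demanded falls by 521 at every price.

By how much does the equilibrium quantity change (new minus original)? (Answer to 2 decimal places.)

-216.67

Before the shock: 2966 - 3p = 6p - 1660 ⇒ 4626 = 9p ⇒ p = 514, q = 1424.
After the shift, demand is qd = 2445 - 3p and supply is qs = 6p - 1268.
Equate the new curves: 2445 - 3p = 6p - 1268, giving 3713 = 9p, p = 3713/9 ≈ 412.5556, q = 3622/3 ≈ 1207.3333.
Δq = 1207.3333 − 1424 = -216.67.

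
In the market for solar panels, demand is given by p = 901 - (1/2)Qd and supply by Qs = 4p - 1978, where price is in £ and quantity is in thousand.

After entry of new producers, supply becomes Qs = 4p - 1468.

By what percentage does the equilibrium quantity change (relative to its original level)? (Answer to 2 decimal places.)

Solve the original market: 1802 - 2p = 4p - 1978, hence p = 630 and Q = 542.
The new curves are Qd = 1802 - 2p (demand) and Qs = 4p - 1468 (supply).
Setting them equal: 1802 - 2p = 4p - 1468 → 3270 = 6p, so p = 545 and Q = 712.
%ΔQ = (712 − 542) / 542 × 100 = +31.37%.

+31.37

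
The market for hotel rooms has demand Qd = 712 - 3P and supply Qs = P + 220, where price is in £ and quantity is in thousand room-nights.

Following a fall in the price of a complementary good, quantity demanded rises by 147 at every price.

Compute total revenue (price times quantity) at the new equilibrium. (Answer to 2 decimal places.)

Solve the original market: 712 - 3P = P + 220, hence P = 123 and Q = 343.
With the change applied: demand Qd = 859 - 3P, supply Qs = P + 220.
Equate the new curves: 859 - 3P = P + 220, giving 639 = 4P, P = 159.75, Q = 379.75.
New expenditure = 159.75 × 379.75 = 60665.06.

60665.06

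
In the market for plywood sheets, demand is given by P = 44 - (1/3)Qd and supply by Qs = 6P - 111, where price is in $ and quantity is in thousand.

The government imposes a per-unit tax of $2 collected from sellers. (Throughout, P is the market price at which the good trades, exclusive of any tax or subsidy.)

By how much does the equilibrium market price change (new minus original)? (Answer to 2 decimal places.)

Original equilibrium: 132 - 3P = 6P - 111 gives 243 = 9P, so P = 27 and Q = 51.
Since sellers keep the price net of the tax, the effective supply curve becomes Qs = 6P - 123.
New equilibrium: 132 - 3P = 6P - 123 ⇒ 255 = 9P ⇒ P = 85/3 ≈ 28.3333, Q = 47.
ΔP = 28.3333 − 27 = +1.33.

+1.33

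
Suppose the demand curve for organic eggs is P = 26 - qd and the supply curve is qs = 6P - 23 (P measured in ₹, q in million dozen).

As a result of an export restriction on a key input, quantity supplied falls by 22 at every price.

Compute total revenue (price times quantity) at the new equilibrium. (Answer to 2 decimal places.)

Original equilibrium: 26 - P = 6P - 23 gives 49 = 7P, so P = 7 and q = 19.
After the shift, demand is qd = 26 - P and supply is qs = 6P - 45.
New equilibrium: 26 - P = 6P - 45 ⇒ 71 = 7P ⇒ P = 71/7 ≈ 10.1429, q = 111/7 ≈ 15.8571.
New expenditure = 10.1429 × 15.8571 = 160.84.

160.84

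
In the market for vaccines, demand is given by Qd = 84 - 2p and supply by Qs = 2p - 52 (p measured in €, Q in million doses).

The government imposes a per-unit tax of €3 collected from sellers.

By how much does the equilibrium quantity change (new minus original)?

-3

Before the shock: 84 - 2p = 2p - 52 ⇒ 136 = 4p ⇒ p = 34, Q = 16.
Since sellers keep the price net of the tax, the effective supply curve becomes Qs = 2p - 58.
New equilibrium: 84 - 2p = 2p - 58 ⇒ 142 = 4p ⇒ p = 35.5, Q = 13.
ΔQ = 13 − 16 = -3.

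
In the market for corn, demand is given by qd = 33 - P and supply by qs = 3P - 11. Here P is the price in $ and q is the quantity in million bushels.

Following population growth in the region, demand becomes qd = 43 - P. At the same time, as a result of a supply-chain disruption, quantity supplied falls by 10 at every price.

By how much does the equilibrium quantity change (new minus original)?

Original equilibrium: 33 - P = 3P - 11 gives 44 = 4P, so P = 11 and q = 22.
After the shift, demand is qd = 43 - P and supply is qs = 3P - 21.
Setting them equal: 43 - P = 3P - 21 → 64 = 4P, so P = 16 and q = 27.
Δq = 27 − 22 = +5.

+5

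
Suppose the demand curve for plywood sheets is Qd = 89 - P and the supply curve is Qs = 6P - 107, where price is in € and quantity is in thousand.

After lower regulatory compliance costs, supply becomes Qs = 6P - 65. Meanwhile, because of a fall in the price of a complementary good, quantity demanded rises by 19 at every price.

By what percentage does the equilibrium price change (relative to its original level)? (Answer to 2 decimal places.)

Initially, 89 - P = 6P - 107, so 196 = 7P and P = 28, Q = 61.
The new curves are Qd = 108 - P (demand) and Qs = 6P - 65 (supply).
Setting them equal: 108 - P = 6P - 65 → 173 = 7P, so P = 173/7 ≈ 24.7143 and Q = 583/7 ≈ 83.2857.
%ΔP = (24.7143 − 28) / 28 × 100 = -11.73%.

-11.73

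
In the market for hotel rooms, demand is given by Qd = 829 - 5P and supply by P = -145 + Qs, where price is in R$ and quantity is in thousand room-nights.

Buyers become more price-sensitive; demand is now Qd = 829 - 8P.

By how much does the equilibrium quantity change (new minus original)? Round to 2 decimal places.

Before the shock: 829 - 5P = P + 145 ⇒ 684 = 6P ⇒ P = 114, Q = 259.
After the shift, demand is Qd = 829 - 8P and supply is Qs = P + 145.
Clearing the new market: 829 - 8P = P + 145, so P = 76 and Q = 221.
ΔQ = 221 − 259 = -38.00.

-38.00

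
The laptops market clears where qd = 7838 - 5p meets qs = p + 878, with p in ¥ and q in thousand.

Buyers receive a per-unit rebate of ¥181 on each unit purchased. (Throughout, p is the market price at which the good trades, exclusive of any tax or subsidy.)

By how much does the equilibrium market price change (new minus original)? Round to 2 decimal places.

Original equilibrium: 7838 - 5p = p + 878 gives 6960 = 6p, so p = 1160 and q = 2038.
Since buyers' out-of-pocket price is the market price minus the rebate, the effective demand curve becomes qd = 8743 - 5p.
New equilibrium: 8743 - 5p = p + 878 ⇒ 7865 = 6p ⇒ p = 7865/6 ≈ 1310.8333, q = 13133/6 ≈ 2188.8333.
Δp = 1310.8333 − 1160 = +150.83.

+150.83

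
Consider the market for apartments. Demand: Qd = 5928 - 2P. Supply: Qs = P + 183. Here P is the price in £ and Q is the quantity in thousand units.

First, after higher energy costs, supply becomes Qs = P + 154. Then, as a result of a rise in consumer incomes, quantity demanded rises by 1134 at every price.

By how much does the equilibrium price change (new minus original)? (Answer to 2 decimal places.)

+387.67

Original equilibrium: 5928 - 2P = P + 183 gives 5745 = 3P, so P = 1915 and Q = 2098.
With the change applied: demand Qd = 7062 - 2P, supply Qs = P + 154.
New equilibrium: 7062 - 2P = P + 154 ⇒ 6908 = 3P ⇒ P = 6908/3 ≈ 2302.6667, Q = 7370/3 ≈ 2456.6667.
ΔP = 2302.6667 − 1915 = +387.67.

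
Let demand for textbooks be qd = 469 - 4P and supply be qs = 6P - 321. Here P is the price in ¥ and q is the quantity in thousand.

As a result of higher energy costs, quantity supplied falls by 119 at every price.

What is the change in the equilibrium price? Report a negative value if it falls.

+11.9

Original equilibrium: 469 - 4P = 6P - 321 gives 790 = 10P, so P = 79 and q = 153.
The shock moves the curves to qd = 469 - 4P and qs = 6P - 440.
New equilibrium: 469 - 4P = 6P - 440 ⇒ 909 = 10P ⇒ P = 90.9, q = 105.4.
ΔP = 90.9 − 79 = +11.9.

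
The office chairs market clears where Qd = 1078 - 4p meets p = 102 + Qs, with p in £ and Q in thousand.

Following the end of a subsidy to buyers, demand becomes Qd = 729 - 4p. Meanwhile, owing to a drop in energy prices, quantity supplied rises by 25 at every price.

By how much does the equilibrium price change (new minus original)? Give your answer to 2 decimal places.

-74.80

Original equilibrium: 1078 - 4p = p - 102 gives 1180 = 5p, so p = 236 and Q = 134.
The new curves are Qd = 729 - 4p (demand) and Qs = p - 77 (supply).
Clearing the new market: 729 - 4p = p - 77, so p = 161.2 and Q = 84.2.
Δp = 161.2 − 236 = -74.80.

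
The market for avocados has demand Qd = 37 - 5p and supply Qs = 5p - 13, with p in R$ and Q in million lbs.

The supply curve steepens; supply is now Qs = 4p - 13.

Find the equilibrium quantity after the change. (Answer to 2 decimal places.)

9.22

Initially, 37 - 5p = 5p - 13, so 50 = 10p and p = 5, Q = 12.
The new curves are Qd = 37 - 5p (demand) and Qs = 4p - 13 (supply).
New equilibrium: 37 - 5p = 4p - 13 ⇒ 50 = 9p ⇒ p = 50/9 ≈ 5.5556, Q = 83/9 ≈ 9.2222.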